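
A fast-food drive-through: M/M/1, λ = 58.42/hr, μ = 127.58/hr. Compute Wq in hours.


ρ = 58.42/127.58 = 0.4579
Wq = ρ/(μ−λ) = 0.4579/(127.58 − 58.42) = 0.4579/69.16 = 0.006621 hr

Final: 0.006621 hr


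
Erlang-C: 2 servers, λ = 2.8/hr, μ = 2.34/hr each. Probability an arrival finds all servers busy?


a = λ/μ = 1.1966; ρ = a/2 = 0.5983
P₀ = 0.251337 (from M/M/c formula)
C(c,a) = [a^c/(c!(1−ρ))]·P₀ = [1.43181/(2·0.4017)]·0.251337
= 1.78214·0.251337 = 0.447918

Final: 0.447918


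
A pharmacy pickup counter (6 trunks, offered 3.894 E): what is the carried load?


B(6,3.894) = 0.109552 (Erlang-B)
Carried load = a(1 − B) = 3.894·(1 − 0.109552) = 3.894·0.890448 = 3.4674 E

Final: 3.4674 Erlangs


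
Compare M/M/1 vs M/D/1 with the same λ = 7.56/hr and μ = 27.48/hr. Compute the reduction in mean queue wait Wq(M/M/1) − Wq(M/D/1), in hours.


ρ = 7.56/27.48 = 0.2751
Wq(M/M/1) = ρ/(μ−λ) = 0.2751/19.92 = 0.01381 hr
Wq(M/D/1) = ρ/(2(μ−λ)) = 0.006905 hr
Savings = 0.01381 − 0.006905 = 0.006905 hr

Final: 0.006905 hr


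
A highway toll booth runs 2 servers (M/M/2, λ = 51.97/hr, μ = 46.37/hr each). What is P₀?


a = λ/μ = 51.97/46.37 = 1.1208; ρ = a/c = 0.5604
Σ_{k=0}^{1} a^k/k! (terms k=0..1) = 1.00000 + 1.12077 = 2.12077
Tail: a^2/(2!(1−ρ)) = 1.25612/(2·0.4396) = 1.42866
P₀ = 1/(2.12077 + 1.42866) = 1/3.54942 = 0.281736

Final: 0.281736


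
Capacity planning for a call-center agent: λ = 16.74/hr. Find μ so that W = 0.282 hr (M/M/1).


W = 1/(μ−λ) ⇒ μ − λ = 1/W = 1/0.282 = 3.5461
μ = λ + 1/W = 16.74 + 3.5461 = 20.2861 per hr

Final: 20.2861 /hr


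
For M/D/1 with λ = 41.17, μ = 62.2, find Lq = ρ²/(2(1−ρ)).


ρ = 41.17/62.2 = 0.6619
M/D/1: Lq = ρ²/(2(1−ρ)) = 0.4381/(2·0.3381) = 0.64789

Final: 0.64789


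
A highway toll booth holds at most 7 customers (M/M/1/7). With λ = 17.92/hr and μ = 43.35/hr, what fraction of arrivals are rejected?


ρ = λ/μ = 17.92/43.35 = 0.4134
P_K = (1−ρ)ρ^K/(1−ρ^(K+1)) = (0.5866·0.002063)/(1 − 0.0008527)
= 0.001210/0.999147 = 0.001211

Final: 0.001211


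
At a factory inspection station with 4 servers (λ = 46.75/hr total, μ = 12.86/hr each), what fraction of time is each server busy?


ρ = λ/(cμ) = 46.75/(4·12.86) = 46.75/51.44 = 0.9088

Final: 0.9088


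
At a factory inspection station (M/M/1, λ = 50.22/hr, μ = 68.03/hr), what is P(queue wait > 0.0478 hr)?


ρ = 50.22/68.03 = 0.7382
P(Wq > t) = ρ·e^{−(μ−λ)t} = 0.7382·e^{−0.8513}
= 0.7382·0.426852 = 0.315104

Final: 0.315104


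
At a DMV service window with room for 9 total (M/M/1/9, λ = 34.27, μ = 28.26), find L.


ρ = 34.27/28.26 = 1.2127
L = ρ[1 − (K+1)ρ^K + Kρ^(K+1)] / [(1−ρ)(1−ρ^(K+1))]
Numerator: 1.2127·(1 − 10·5.671233 + 9·6.877324) = 7.498630
Denominator: (-0.2127)·(-5.877324) = 1.249919
L = 7.498630/1.249919 = 5.9993

Final: 5.9993


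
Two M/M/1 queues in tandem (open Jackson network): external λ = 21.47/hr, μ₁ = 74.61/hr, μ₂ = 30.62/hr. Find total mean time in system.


Each node sees arrival rate λ = 21.47/hr (tandem ⇒ throughput preserved).
W₁ = 1/(μ₁−λ) = 1/(74.61−21.47) = 0.01882 hr
W₂ = 1/(μ₂−λ) = 1/(30.62−21.47) = 0.10929 hr
W_total = W₁ + W₂ = 0.01882 + 0.10929 = 0.12811 hr

Final: 0.12811 hr


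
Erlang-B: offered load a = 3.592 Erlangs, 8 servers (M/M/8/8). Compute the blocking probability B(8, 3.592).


B(c,a) = (a^c/c!) / Σ_{k=0}^{c} a^k/k!
a^8/8! = 0.687338
Σ terms (k=0..8): 1.00000 + 3.59200 + 6.45123 + 7.72428 + 6.93640 + 4.98311 + 2.98322 + 1.53082 + 0.68734 = 35.888393
B = 0.687338/35.888393 = 0.019152

Final: 0.019152


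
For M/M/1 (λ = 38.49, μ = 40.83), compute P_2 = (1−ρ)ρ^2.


ρ = 38.49/40.83 = 0.9427
P_n = (1−ρ)·ρ^n = (1 − 0.9427)·0.9427^2 = 0.05731·0.888663 = 0.050930

Final: 0.050930


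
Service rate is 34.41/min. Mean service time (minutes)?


Mean service time = 1/μ = 1/34.41 minute = 0.02906 minute
In minutes: 0.02906 × 1 = 0.02906 min

Final: 0.02906 min


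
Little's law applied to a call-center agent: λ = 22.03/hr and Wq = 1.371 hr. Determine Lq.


Lq = λWq = 22.03·1.371 = 30.2031

Final: 30.2031


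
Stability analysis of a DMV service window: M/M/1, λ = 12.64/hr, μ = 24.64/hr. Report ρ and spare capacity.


Total capacity cμ = 1·24.64 = 24.64/hr
ρ = λ/(cμ) = 12.64/24.64 = 0.5130
Stable ⇔ ρ < 1: YES
Spare capacity = cμ − λ = 24.64 − 12.64 = 12.00/hr

Final: ρ = 0.5130; stable; margin = 12.00/hr


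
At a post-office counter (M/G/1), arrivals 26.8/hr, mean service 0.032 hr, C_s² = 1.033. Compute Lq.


ρ = λ·E[S] = 26.8·0.032 = 0.8576
Lq = ρ²(1+C_s²)/(2(1−ρ)) = 0.7355·(1+1.033)/(2·0.1424)
= 0.7355·2.0330/0.2848 = 5.25009

Final: 5.25009


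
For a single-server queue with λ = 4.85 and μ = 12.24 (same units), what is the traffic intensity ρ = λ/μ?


ρ = λ/μ = 4.85/12.24 = 0.3962

Final: 0.3962


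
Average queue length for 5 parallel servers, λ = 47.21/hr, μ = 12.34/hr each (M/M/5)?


a = λ/μ = 3.8258; ρ = a/5 = 0.7652
P₀ = 0.016811
Lq = P₀·a^c·ρ / (c!·(1−ρ)²) = 0.016811·819.58538·0.7652/(120·0.05515)
= 1.59289

Final: 1.59289


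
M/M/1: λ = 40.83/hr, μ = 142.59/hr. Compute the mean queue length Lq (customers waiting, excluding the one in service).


ρ = 40.83/142.59 = 0.2863
Lq = ρ²/(1−ρ) = 0.08199/0.7137 = 0.1149

Final: 0.1149


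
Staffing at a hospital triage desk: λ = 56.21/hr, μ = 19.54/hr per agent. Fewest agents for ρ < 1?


Stability requires cμ > λ ⇔ c > λ/μ.
λ/μ = 56.21/19.54 = 2.8767
Minimum integer c = ⌊2.8767⌋ + 1 = 3
Check: 3·19.54 = 58.62 > 56.21, while 2·19.54 = 39.08 ≤ 56.21

Final: 3 servers


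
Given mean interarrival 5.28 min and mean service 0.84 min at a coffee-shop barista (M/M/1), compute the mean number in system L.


λ = 60/5.28 = 11.3636 /hr
μ = 60/0.84 = 71.4286 /hr
ρ = λ/μ = 11.3636/71.4286 = 0.1591
L = ρ/(1−ρ) = 0.1591/0.8409 = 0.1892

Final: 0.1892


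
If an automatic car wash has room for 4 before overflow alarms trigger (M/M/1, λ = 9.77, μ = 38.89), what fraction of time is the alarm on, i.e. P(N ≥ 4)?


ρ = 9.77/38.89 = 0.2512
P(N ≥ n) = ρ^n = 0.2512^4 = 0.003983

Final: 0.003983


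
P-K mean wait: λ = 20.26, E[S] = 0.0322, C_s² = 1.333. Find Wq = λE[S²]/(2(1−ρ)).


ρ = λ·E[S] = 20.26·0.0322 = 0.6524
E[S²] = E[S]²(1+C_s²) = 0.0322²·(1+1.333) = 0.002419
Wq = λ·E[S²]/(2(1−ρ)) = 20.26·0.002419/(2·0.3476) = 0.07049 hr

Final: 0.07049 hr


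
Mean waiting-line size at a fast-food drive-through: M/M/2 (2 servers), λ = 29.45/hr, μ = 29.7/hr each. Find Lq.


a = λ/μ = 0.9916; ρ = a/2 = 0.4958
P₀ = 0.337085
Lq = P₀·a^c·ρ / (c!·(1−ρ)²) = 0.337085·0.98324·0.4958/(2·0.25423)
= 0.32318

Final: 0.32318


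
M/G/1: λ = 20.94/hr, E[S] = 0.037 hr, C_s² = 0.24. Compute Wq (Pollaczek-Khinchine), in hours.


ρ = λ·E[S] = 20.94·0.037 = 0.7748
E[S²] = E[S]²(1+C_s²) = 0.037²·(1+0.24) = 0.001698
Wq = λ·E[S²]/(2(1−ρ)) = 20.94·0.001698/(2·0.2252) = 0.07892 hr

Final: 0.07892 hr


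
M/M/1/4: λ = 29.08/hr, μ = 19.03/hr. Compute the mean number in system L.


ρ = 29.08/19.03 = 1.5281
L = ρ[1 − (K+1)ρ^K + Kρ^(K+1)] / [(1−ρ)(1−ρ^(K+1))]
Numerator: 1.5281·(1 − 5·5.452836 + 4·8.332553) = 10.797695
Denominator: (-0.5281)·(-7.332553) = 3.872420
L = 10.797695/3.872420 = 2.7884

Final: 2.7884


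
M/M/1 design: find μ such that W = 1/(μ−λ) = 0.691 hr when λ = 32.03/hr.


W = 1/(μ−λ) ⇒ μ − λ = 1/W = 1/0.691 = 1.4472
μ = λ + 1/W = 32.03 + 1.4472 = 33.4772 per hr

Final: 33.4772 /hr


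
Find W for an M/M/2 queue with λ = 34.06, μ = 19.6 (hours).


a = 1.7378; ρ = 0.8689; P₀ = 0.070161
Lq = P₀·a^c·ρ/(c!(1−ρ)²) = 5.35362
Wq = Lq/λ = 5.35362/34.06 = 0.15718 hr
W = Wq + 1/μ = 0.15718 + 0.05102 = 0.20820 hr

Final: 0.20820 hr


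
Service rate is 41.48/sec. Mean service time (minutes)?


Mean service time = 1/μ = 1/41.48 second = 0.02411 second
In minutes: 0.02411 × 0.0166667 = 0.0004018 min

Final: 0.0004018 min


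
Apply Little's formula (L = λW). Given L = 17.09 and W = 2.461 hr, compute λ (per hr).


λ = L/W = 17.09/2.461 = 6.9443 /hr

Final: 6.9443 /hr


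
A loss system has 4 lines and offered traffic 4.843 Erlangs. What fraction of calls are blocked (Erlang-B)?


B(c,a) = (a^c/c!) / Σ_{k=0}^{c} a^k/k!
a^4/4! = 22.921690
Σ terms (k=0..4): 1.00000 + 4.84300 + 11.72732 + 18.93181 + 22.92169 = 59.423825
B = 22.921690/59.423825 = 0.385732

Final: 0.385732


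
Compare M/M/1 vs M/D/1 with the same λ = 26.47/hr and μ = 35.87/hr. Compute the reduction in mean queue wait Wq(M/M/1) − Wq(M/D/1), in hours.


ρ = 26.47/35.87 = 0.7379
Wq(M/M/1) = ρ/(μ−λ) = 0.7379/9.40 = 0.07850 hr
Wq(M/D/1) = ρ/(2(μ−λ)) = 0.03925 hr
Savings = 0.07850 − 0.03925 = 0.03925 hr

Final: 0.03925 hr


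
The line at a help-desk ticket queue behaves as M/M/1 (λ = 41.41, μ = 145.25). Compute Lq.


ρ = 41.41/145.25 = 0.2851
Lq = ρ²/(1−ρ) = 0.08128/0.7149 = 0.1137

Final: 0.1137


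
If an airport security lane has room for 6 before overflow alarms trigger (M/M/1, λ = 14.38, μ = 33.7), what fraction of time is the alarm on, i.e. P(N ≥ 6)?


ρ = 14.38/33.7 = 0.4267
P(N ≥ n) = ρ^n = 0.4267^6 = 0.006036

Final: 0.006036


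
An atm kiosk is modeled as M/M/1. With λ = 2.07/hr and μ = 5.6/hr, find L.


ρ = λ/μ = 2.07/5.6 = 0.3696
L = ρ/(1−ρ) = 0.3696/(1 − 0.3696) = 0.3696/0.6304 = 0.5864

Final: 0.5864


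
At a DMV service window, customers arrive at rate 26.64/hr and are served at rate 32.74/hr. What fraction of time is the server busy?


ρ = λ/μ = 26.64/32.74 = 0.8137

Final: 0.8137


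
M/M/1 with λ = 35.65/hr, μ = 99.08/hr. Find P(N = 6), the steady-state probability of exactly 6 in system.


ρ = 35.65/99.08 = 0.3598
P_n = (1−ρ)·ρ^n = (1 − 0.3598)·0.3598^6 = 0.6402·0.002170 = 0.001389

Final: 0.001389


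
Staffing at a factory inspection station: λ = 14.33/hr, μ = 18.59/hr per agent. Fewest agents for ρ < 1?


Stability requires cμ > λ ⇔ c > λ/μ.
λ/μ = 14.33/18.59 = 0.7708
Minimum integer c = ⌊0.7708⌋ + 1 = 1
Check: 1·18.59 = 18.59 > 14.33, while 0·18.59 = 0.00 ≤ 14.33

Final: 1 servers


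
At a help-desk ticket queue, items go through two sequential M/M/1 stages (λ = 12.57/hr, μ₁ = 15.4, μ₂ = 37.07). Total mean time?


Each node sees arrival rate λ = 12.57/hr (tandem ⇒ throughput preserved).
W₁ = 1/(μ₁−λ) = 1/(15.4−12.57) = 0.35336 hr
W₂ = 1/(μ₂−λ) = 1/(37.07−12.57) = 0.04082 hr
W_total = W₁ + W₂ = 0.35336 + 0.04082 = 0.39417 hr

Final: 0.39417 hr


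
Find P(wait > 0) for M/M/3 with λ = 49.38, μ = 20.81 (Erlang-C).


a = λ/μ = 2.3729; ρ = a/3 = 0.7910
P₀ = 0.059378 (from M/M/c formula)
C(c,a) = [a^c/(c!(1−ρ))]·P₀ = [13.36094/(6·0.2090)]·0.059378
= 10.65292·0.059378 = 0.632553

Final: 0.632553


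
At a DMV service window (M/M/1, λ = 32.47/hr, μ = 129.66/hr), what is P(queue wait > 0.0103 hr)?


ρ = 32.47/129.66 = 0.2504
P(Wq > t) = ρ·e^{−(μ−λ)t} = 0.2504·e^{−1.0011}
= 0.2504·0.367491 = 0.092029

Final: 0.092029


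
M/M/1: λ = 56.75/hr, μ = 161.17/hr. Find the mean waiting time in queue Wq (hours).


ρ = 56.75/161.17 = 0.3521
Wq = ρ/(μ−λ) = 0.3521/(161.17 − 56.75) = 0.3521/104.42 = 0.003372 hr

Final: 0.003372 hr


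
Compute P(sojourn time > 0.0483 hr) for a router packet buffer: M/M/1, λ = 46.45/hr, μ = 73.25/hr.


W ~ Exponential(μ−λ) for M/M/1.
μ − λ = 73.25 − 46.45 = 26.8000
P(W > t) = e^{−(μ−λ)t} = e^{−1.2944} = 0.274051

Final: 0.274051


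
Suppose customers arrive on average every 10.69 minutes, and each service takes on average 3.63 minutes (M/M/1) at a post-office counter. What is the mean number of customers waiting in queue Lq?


λ = 60/10.69 = 5.6127 /hr
μ = 60/3.63 = 16.5289 /hr
ρ = λ/μ = 5.6127/16.5289 = 0.3396
Lq = ρ²/(1−ρ) = 0.1153/0.6604 = 0.1746

Final: 0.1746


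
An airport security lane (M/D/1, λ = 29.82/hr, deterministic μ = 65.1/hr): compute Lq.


ρ = 29.82/65.1 = 0.4581
M/D/1: Lq = ρ²/(2(1−ρ)) = 0.2098/(2·0.5419) = 0.19359

Final: 0.19359


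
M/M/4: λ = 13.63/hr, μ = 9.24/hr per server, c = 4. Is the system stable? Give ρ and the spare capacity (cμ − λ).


Total capacity cμ = 4·9.24 = 36.96/hr
ρ = λ/(cμ) = 13.63/36.96 = 0.3688
Stable ⇔ ρ < 1: YES
Spare capacity = cμ − λ = 36.96 − 13.63 = 23.33/hr

Final: ρ = 0.3688; stable; margin = 23.33/hr


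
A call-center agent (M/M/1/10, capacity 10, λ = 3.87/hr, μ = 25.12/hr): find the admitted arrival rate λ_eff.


ρ = 0.1541; P_K = (1−ρ)ρ^10/(1−ρ^11) = 0.000000006372
λ_eff = λ(1 − P_K) = 3.87·(1 − 0.000000006372) = 3.87·1.000000 = 3.8700 /hr

Final: 3.8700 /hr


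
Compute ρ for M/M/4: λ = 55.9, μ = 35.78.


ρ = λ/(cμ) = 55.9/(4·35.78) = 55.9/143.12 = 0.3906

Final: 0.3906


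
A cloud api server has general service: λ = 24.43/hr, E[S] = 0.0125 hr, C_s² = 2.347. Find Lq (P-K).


ρ = λ·E[S] = 24.43·0.0125 = 0.3054
Lq = ρ²(1+C_s²)/(2(1−ρ)) = 0.09325·(1+2.347)/(2·0.6946)
= 0.09325·3.3470/1.3893 = 0.22467

Final: 0.22467


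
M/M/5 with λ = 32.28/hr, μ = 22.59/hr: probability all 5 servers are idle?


a = λ/μ = 32.28/22.59 = 1.4290; ρ = a/c = 0.2858
Σ_{k=0}^{4} a^k/k! (terms k=0..4) = 1.00000 + 1.42895 + 1.02095 + 0.48630 + 0.17372 = 4.10992
Tail: a^5/(5!(1−ρ)) = 5.95781/(120·0.7142) = 0.06952
P₀ = 1/(4.10992 + 0.06952) = 1/4.17944 = 0.239267

Final: 0.239267


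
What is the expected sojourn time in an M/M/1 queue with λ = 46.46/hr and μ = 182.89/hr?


W = 1/(μ−λ) = 1/(182.89 − 46.46) = 1/136.43 = 0.007330 hr

Final: 0.007330 hr


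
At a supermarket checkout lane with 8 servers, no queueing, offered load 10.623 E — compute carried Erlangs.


B(8,10.623) = 0.366552 (Erlang-B)
Carried load = a(1 − B) = 10.623·(1 − 0.366552) = 10.623·0.633448 = 6.7291 E

Final: 6.7291 Erlangs


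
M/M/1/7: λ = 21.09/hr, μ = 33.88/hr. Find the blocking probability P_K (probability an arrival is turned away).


ρ = λ/μ = 21.09/33.88 = 0.6225
P_K = (1−ρ)ρ^K/(1−ρ^(K+1)) = (0.3775·0.036219)/(1 − 0.022546)
= 0.013673/0.977454 = 0.013988

Final: 0.013988


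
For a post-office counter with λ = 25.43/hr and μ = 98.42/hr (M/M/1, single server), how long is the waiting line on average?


ρ = 25.43/98.42 = 0.2584
Lq = ρ²/(1−ρ) = 0.06676/0.7416 = 0.09002

Final: 0.09002


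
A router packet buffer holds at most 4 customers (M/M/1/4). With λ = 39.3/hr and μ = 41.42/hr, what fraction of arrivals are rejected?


ρ = λ/μ = 39.3/41.42 = 0.9488
P_K = (1−ρ)ρ^K/(1−ρ^(K+1)) = (0.05118·0.810457)/(1 − 0.768975)
= 0.041482/0.231025 = 0.179555

Final: 0.179555


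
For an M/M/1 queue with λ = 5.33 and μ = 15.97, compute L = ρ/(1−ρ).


ρ = λ/μ = 5.33/15.97 = 0.3338
L = ρ/(1−ρ) = 0.3338/(1 − 0.3338) = 0.3338/0.6662 = 0.5009

Final: 0.5009


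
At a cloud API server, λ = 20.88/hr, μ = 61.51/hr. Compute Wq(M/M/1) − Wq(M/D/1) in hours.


ρ = 20.88/61.51 = 0.3395
Wq(M/M/1) = ρ/(μ−λ) = 0.3395/40.63 = 0.008355 hr
Wq(M/D/1) = ρ/(2(μ−λ)) = 0.004177 hr
Savings = 0.008355 − 0.004177 = 0.004177 hr

Final: 0.004177 hr


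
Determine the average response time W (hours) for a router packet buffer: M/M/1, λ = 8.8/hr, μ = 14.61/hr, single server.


W = 1/(μ−λ) = 1/(14.61 − 8.8) = 1/5.81 = 0.1721 hr

Final: 0.1721 hr


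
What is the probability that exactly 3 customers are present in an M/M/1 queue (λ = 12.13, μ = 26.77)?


ρ = 12.13/26.77 = 0.4531
P_n = (1−ρ)·ρ^n = (1 − 0.4531)·0.4531^3 = 0.5469·0.093033 = 0.050878

Final: 0.050878


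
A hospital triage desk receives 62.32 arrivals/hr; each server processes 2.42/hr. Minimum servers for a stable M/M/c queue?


Stability requires cμ > λ ⇔ c > λ/μ.
λ/μ = 62.32/2.42 = 25.7521
Minimum integer c = ⌊25.7521⌋ + 1 = 26
Check: 26·2.42 = 62.92 > 62.32, while 25·2.42 = 60.50 ≤ 62.32

Final: 26 servers


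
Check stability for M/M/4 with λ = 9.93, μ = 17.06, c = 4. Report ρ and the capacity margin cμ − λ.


Total capacity cμ = 4·17.06 = 68.24/hr
ρ = λ/(cμ) = 9.93/68.24 = 0.1455
Stable ⇔ ρ < 1: YES
Spare capacity = cμ − λ = 68.24 − 9.93 = 58.31/hr

Final: ρ = 0.1455; stable; margin = 58.31/hr


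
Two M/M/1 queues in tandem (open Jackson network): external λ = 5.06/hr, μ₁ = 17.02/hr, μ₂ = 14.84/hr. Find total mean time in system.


Each node sees arrival rate λ = 5.06/hr (tandem ⇒ throughput preserved).
W₁ = 1/(μ₁−λ) = 1/(17.02−5.06) = 0.08361 hr
W₂ = 1/(μ₂−λ) = 1/(14.84−5.06) = 0.10225 hr
W_total = W₁ + W₂ = 0.08361 + 0.10225 = 0.18586 hr

Final: 0.18586 hr


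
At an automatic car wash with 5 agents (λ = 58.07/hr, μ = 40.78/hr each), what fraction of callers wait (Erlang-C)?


a = λ/μ = 1.4240; ρ = a/5 = 0.2848
P₀ = 0.240464 (from M/M/c formula)
C(c,a) = [a^c/(c!(1−ρ))]·P₀ = [5.85495/(120·0.7152)]·0.240464
= 0.06822·0.240464 = 0.016404

Final: 0.016404


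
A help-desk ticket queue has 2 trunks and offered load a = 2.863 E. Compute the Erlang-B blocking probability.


B(c,a) = (a^c/c!) / Σ_{k=0}^{c} a^k/k!
a^2/2! = 4.098384
Σ terms (k=0..2): 1.00000 + 2.86300 + 4.09838 = 7.961384
B = 4.098384/7.961384 = 0.514783

Final: 0.514783


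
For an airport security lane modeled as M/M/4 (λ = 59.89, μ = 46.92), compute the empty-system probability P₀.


a = λ/μ = 59.89/46.92 = 1.2764; ρ = a/c = 0.3191
Σ_{k=0}^{3} a^k/k! (terms k=0..3) = 1.00000 + 1.27643 + 0.81463 + 0.34661 = 3.43767
Tail: a^4/(4!(1−ρ)) = 2.65452/(24·0.6809) = 0.16244
P₀ = 1/(3.43767 + 0.16244) = 1/3.60011 = 0.277769

Final: 0.277769


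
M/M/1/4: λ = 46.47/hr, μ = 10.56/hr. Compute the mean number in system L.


ρ = 46.47/10.56 = 4.4006
L = ρ[1 − (K+1)ρ^K + Kρ^(K+1)] / [(1−ρ)(1−ρ^(K+1))]
Numerator: 4.4006·(1 − 5·375.003238 + 4·1650.227315) = 20801.015254
Denominator: (-3.4006)·(-1649.227315) = 5608.309932
L = 20801.015254/5608.309932 = 3.7090

Final: 3.7090


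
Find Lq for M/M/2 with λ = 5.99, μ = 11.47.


a = λ/μ = 0.5222; ρ = a/2 = 0.2611
P₀ = 0.585897
Lq = P₀·a^c·ρ / (c!·(1−ρ)²) = 0.585897·0.27273·0.2611/(2·0.54595)
= 0.03821

Final: 0.03821


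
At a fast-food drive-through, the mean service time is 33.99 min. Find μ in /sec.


μ = 1/(service time) in consistent units.
1 second = 0.0166667 min, so μ = 0.0166667/33.99 = 0.0004903 per second

Final: 0.0004903 /sec


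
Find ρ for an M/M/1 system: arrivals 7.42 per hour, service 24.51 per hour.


ρ = λ/μ = 7.42/24.51 = 0.3027

Final: 0.3027


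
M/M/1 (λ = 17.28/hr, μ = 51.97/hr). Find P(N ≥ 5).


ρ = 17.28/51.97 = 0.3325
P(N ≥ n) = ρ^n = 0.3325^5 = 0.004064

Final: 0.004064


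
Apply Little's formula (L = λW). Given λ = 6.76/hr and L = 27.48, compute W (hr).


W = L/λ = 27.48/6.76 = 4.0651 hr

Final: 4.0651 hr


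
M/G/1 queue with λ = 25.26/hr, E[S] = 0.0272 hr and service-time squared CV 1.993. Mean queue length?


ρ = λ·E[S] = 25.26·0.0272 = 0.6871
Lq = ρ²(1+C_s²)/(2(1−ρ)) = 0.4721·(1+1.993)/(2·0.3129)
= 0.4721·2.9930/0.6259 = 2.25755

Final: 2.25755


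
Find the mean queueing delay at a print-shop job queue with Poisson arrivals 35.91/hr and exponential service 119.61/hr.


ρ = 35.91/119.61 = 0.3002
Wq = ρ/(μ−λ) = 0.3002/(119.61 − 35.91) = 0.3002/83.70 = 0.003587 hr

Final: 0.003587 hr


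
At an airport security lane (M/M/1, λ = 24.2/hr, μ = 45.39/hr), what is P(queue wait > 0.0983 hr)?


ρ = 24.2/45.39 = 0.5332
P(Wq > t) = ρ·e^{−(μ−λ)t} = 0.5332·e^{−2.0830}
= 0.5332·0.124559 = 0.066409

Final: 0.066409


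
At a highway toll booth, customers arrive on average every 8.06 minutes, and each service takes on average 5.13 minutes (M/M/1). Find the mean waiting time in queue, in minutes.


λ = 60/8.06 = 7.4442 /hr
μ = 60/5.13 = 11.6959 /hr
ρ = λ/μ = 7.4442/11.6959 = 0.6365
Wq = ρ/(μ−λ) = 0.6365/(11.6959−7.4442) = 0.14970 hr
In minutes: 0.14970·60 = 8.982 min

Final: 8.982 min


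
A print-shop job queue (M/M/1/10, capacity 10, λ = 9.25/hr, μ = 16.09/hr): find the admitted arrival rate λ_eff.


ρ = 0.5749; P_K = (1−ρ)ρ^10/(1−ρ^11) = 0.001680
λ_eff = λ(1 − P_K) = 9.25·(1 − 0.001680) = 9.25·0.998320 = 9.2345 /hr

Final: 9.2345 /hr


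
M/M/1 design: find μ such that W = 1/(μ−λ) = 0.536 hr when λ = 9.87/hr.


W = 1/(μ−λ) ⇒ μ − λ = 1/W = 1/0.536 = 1.8657
μ = λ + 1/W = 9.87 + 1.8657 = 11.7357 per hr

Final: 11.7357 /hr


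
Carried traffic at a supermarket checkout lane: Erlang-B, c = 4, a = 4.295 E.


B(4,4.295) = 0.338379 (Erlang-B)
Carried load = a(1 − B) = 4.295·(1 − 0.338379) = 4.295·0.661621 = 2.8417 E

Final: 2.8417 Erlangs


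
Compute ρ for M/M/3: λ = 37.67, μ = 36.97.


ρ = λ/(cμ) = 37.67/(3·36.97) = 37.67/110.91 = 0.3396

Final: 0.3396


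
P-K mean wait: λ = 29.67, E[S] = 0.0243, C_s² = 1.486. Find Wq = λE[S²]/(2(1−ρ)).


ρ = λ·E[S] = 29.67·0.0243 = 0.7210
E[S²] = E[S]²(1+C_s²) = 0.0243²·(1+1.486) = 0.001468
Wq = λ·E[S²]/(2(1−ρ)) = 29.67·0.001468/(2·0.2790) = 0.07805 hr

Final: 0.07805 hr


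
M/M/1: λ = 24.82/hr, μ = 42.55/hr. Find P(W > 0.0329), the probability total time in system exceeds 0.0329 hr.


W ~ Exponential(μ−λ) for M/M/1.
μ − λ = 42.55 − 24.82 = 17.7300
P(W > t) = e^{−(μ−λ)t} = e^{−0.5833} = 0.558044

Final: 0.558044


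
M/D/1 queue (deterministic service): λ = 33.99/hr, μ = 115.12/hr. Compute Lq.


ρ = 33.99/115.12 = 0.2953
M/D/1: Lq = ρ²/(2(1−ρ)) = 0.08718/(2·0.7047) = 0.06185

Final: 0.06185


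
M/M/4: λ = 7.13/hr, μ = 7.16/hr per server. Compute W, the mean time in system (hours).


a = 0.9958; ρ = 0.2490; P₀ = 0.368900
Lq = P₀·a^c·ρ/(c!(1−ρ)²) = 0.006671
Wq = Lq/λ = 0.006671/7.13 = 0.0009356 hr
W = Wq + 1/μ = 0.0009356 + 0.13966 = 0.14060 hr

Final: 0.14060 hr


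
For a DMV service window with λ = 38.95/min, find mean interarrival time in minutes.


Mean interarrival time = 1/λ = 1/38.95 minute = 0.02567 minute
In minutes: 0.02567 × 1 = 0.02567 min

Final: 0.02567 min


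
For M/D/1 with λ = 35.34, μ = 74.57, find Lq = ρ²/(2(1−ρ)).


ρ = 35.34/74.57 = 0.4739
M/D/1: Lq = ρ²/(2(1−ρ)) = 0.2246/(2·0.5261) = 0.21346

Final: 0.21346


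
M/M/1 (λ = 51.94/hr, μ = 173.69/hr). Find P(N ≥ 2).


ρ = 51.94/173.69 = 0.2990
P(N ≥ n) = ρ^n = 0.2990^2 = 0.089424

Final: 0.089424


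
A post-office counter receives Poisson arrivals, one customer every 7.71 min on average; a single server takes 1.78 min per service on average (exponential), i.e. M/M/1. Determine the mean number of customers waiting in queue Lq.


λ = 60/7.71 = 7.7821 /hr
μ = 60/1.78 = 33.7079 /hr
ρ = λ/μ = 7.7821/33.7079 = 0.2309
Lq = ρ²/(1−ρ) = 0.05330/0.7691 = 0.06930

Final: 0.06930


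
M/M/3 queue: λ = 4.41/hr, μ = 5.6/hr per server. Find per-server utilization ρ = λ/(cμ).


ρ = λ/(cμ) = 4.41/(3·5.6) = 4.41/16.80 = 0.2625

Final: 0.2625


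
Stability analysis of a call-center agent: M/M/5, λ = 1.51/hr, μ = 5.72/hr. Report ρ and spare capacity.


Total capacity cμ = 5·5.72 = 28.60/hr
ρ = λ/(cμ) = 1.51/28.60 = 0.05280
Stable ⇔ ρ < 1: YES
Spare capacity = cμ − λ = 28.60 − 1.51 = 27.09/hr

Final: ρ = 0.05280; stable; margin = 27.09/hr


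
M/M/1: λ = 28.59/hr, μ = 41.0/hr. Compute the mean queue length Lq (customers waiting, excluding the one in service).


ρ = 28.59/41.0 = 0.6973
Lq = ρ²/(1−ρ) = 0.4863/0.3027 = 1.6065

Final: 1.6065


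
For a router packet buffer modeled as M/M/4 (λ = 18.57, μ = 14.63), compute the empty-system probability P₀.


a = λ/μ = 18.57/14.63 = 1.2693; ρ = a/c = 0.3173
Σ_{k=0}^{3} a^k/k! (terms k=0..3) = 1.00000 + 1.26931 + 0.80557 + 0.34084 = 3.41572
Tail: a^4/(4!(1−ρ)) = 2.59579/(24·0.6827) = 0.15843
P₀ = 1/(3.41572 + 0.15843) = 1/3.57416 = 0.279786

Final: 0.279786


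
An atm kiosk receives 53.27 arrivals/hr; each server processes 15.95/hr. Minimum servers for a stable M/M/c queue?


Stability requires cμ > λ ⇔ c > λ/μ.
λ/μ = 53.27/15.95 = 3.3398
Minimum integer c = ⌊3.3398⌋ + 1 = 4
Check: 4·15.95 = 63.80 > 53.27, while 3·15.95 = 47.85 ≤ 53.27

Final: 4 servers


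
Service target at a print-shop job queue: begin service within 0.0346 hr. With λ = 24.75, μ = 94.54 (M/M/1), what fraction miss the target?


ρ = 24.75/94.54 = 0.2618
P(Wq > t) = ρ·e^{−(μ−λ)t} = 0.2618·e^{−2.4147}
= 0.2618·0.089391 = 0.023402

Final: 0.023402


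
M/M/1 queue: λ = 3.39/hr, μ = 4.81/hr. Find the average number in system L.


ρ = λ/μ = 3.39/4.81 = 0.7048
L = ρ/(1−ρ) = 0.7048/(1 − 0.7048) = 0.7048/0.2952 = 2.3873

Final: 2.3873


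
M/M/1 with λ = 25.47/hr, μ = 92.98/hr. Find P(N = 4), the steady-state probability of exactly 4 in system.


ρ = 25.47/92.98 = 0.2739
P_n = (1−ρ)·ρ^n = (1 − 0.2739)·0.2739^4 = 0.7261·0.005631 = 0.004088

Final: 0.004088


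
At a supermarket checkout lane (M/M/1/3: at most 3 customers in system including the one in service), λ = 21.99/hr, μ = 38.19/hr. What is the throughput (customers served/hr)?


ρ = 0.5758; P_K = (1−ρ)ρ^3/(1−ρ^4) = 0.090984
λ_eff = λ(1 − P_K) = 21.99·(1 − 0.090984) = 21.99·0.909016 = 19.9893 /hr

Final: 19.9893 /hr


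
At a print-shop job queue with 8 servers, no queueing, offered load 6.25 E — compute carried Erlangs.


B(8,6.25) = 0.135883 (Erlang-B)
Carried load = a(1 − B) = 6.25·(1 − 0.135883) = 6.25·0.864117 = 5.4007 E

Final: 5.4007 Erlangs


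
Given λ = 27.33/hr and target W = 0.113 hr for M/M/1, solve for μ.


W = 1/(μ−λ) ⇒ μ − λ = 1/W = 1/0.113 = 8.8496
μ = λ + 1/W = 27.33 + 8.8496 = 36.1796 per hr

Final: 36.1796 /hr


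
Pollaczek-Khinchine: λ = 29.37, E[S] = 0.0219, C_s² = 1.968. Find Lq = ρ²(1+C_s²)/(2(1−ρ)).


ρ = λ·E[S] = 29.37·0.0219 = 0.6432
Lq = ρ²(1+C_s²)/(2(1−ρ)) = 0.4137·(1+1.968)/(2·0.3568)
= 0.4137·2.9680/0.7136 = 1.72071

Final: 1.72071


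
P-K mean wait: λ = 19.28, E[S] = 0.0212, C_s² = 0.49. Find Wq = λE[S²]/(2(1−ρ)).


ρ = λ·E[S] = 19.28·0.0212 = 0.4087
E[S²] = E[S]²(1+C_s²) = 0.0212²·(1+0.49) = 0.0006697
Wq = λ·E[S²]/(2(1−ρ)) = 19.28·0.0006697/(2·0.5913) = 0.01092 hr

Final: 0.01092 hr


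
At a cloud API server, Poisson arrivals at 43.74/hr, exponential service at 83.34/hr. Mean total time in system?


W = 1/(μ−λ) = 1/(83.34 − 43.74) = 1/39.60 = 0.02525 hr

Final: 0.02525 hr


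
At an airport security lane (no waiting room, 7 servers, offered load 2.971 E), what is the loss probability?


B(c,a) = (a^c/c!) / Σ_{k=0}^{c} a^k/k!
a^7/7! = 0.405404
Σ terms (k=0..7): 1.00000 + 2.97100 + 4.41342 + 4.37076 + 3.24638 + 1.92900 + 0.95518 + 0.40540 = 19.291137
B = 0.405404/19.291137 = 0.021015

Final: 0.021015


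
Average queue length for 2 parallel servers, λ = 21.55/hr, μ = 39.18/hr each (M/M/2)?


a = λ/μ = 0.5500; ρ = a/2 = 0.2750
P₀ = 0.568612
Lq = P₀·a^c·ρ / (c!·(1−ρ)²) = 0.568612·0.30253·0.2750/(2·0.52561)
= 0.04500

Final: 0.04500


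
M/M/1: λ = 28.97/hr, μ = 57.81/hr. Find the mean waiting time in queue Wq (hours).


ρ = 28.97/57.81 = 0.5011
Wq = ρ/(μ−λ) = 0.5011/(57.81 − 28.97) = 0.5011/28.84 = 0.01738 hr

Final: 0.01738 hr


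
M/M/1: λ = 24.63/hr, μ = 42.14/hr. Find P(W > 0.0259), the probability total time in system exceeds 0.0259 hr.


W ~ Exponential(μ−λ) for M/M/1.
μ − λ = 42.14 − 24.63 = 17.5100
P(W > t) = e^{−(μ−λ)t} = e^{−0.4535} = 0.635395

Final: 0.635395


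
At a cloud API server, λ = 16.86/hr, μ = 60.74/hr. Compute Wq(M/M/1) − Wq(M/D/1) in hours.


ρ = 16.86/60.74 = 0.2776
Wq(M/M/1) = ρ/(μ−λ) = 0.2776/43.88 = 0.006326 hr
Wq(M/D/1) = ρ/(2(μ−λ)) = 0.003163 hr
Savings = 0.006326 − 0.003163 = 0.003163 hr

Final: 0.003163 hr


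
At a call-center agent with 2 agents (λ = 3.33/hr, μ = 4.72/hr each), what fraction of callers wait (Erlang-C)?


a = λ/μ = 0.7055; ρ = a/2 = 0.3528
P₀ = 0.478465 (from M/M/c formula)
C(c,a) = [a^c/(c!(1−ρ))]·P₀ = [0.49774/(2·0.6472)]·0.478465
= 0.38451·0.478465 = 0.183974

Final: 0.183974


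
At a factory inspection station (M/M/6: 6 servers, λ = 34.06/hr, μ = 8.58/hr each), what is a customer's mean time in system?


a = 3.9697; ρ = 0.6616; P₀ = 0.017271
Lq = P₀·a^c·ρ/(c!(1−ρ)²) = 0.54241
Wq = Lq/λ = 0.54241/34.06 = 0.01593 hr
W = Wq + 1/μ = 0.01593 + 0.11655 = 0.13248 hr

Final: 0.13248 hr


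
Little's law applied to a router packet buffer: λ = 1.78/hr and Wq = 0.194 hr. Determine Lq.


Lq = λWq = 1.78·0.194 = 0.3453

Final: 0.3453


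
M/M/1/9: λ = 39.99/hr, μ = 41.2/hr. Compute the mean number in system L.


ρ = 39.99/41.2 = 0.9706
L = ρ[1 − (K+1)ρ^K + Kρ^(K+1)] / [(1−ρ)(1−ρ^(K+1))]
Numerator: 0.9706·(1 − 10·0.764694 + 9·0.742236) = 0.032207
Denominator: (0.02937)·(0.257764) = 0.007570
L = 0.032207/0.007570 = 4.2544

Final: 4.2544


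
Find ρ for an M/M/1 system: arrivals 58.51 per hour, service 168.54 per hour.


ρ = λ/μ = 58.51/168.54 = 0.3472

Final: 0.3472


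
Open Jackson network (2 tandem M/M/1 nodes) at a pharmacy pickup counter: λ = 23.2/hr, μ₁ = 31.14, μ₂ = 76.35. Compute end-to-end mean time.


Each node sees arrival rate λ = 23.2/hr (tandem ⇒ throughput preserved).
W₁ = 1/(μ₁−λ) = 1/(31.14−23.2) = 0.12594 hr
W₂ = 1/(μ₂−λ) = 1/(76.35−23.2) = 0.01881 hr
W_total = W₁ + W₂ = 0.12594 + 0.01881 = 0.14476 hr

Final: 0.14476 hr


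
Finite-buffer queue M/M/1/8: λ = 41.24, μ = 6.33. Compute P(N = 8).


ρ = λ/μ = 41.24/6.33 = 6.5150
P_K = (1−ρ)ρ^K/(1−ρ^(K+1)) = (-5.5150·3245783.683656)/(1 − 21146306.337120)
= -17900522.653464/-21146305.337120 = 0.846508

Final: 0.846508


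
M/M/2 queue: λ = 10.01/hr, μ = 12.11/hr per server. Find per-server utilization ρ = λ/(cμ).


ρ = λ/(cμ) = 10.01/(2·12.11) = 10.01/24.22 = 0.4133

Final: 0.4133


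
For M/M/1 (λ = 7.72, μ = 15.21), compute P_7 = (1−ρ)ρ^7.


ρ = 7.72/15.21 = 0.5076
P_n = (1−ρ)·ρ^n = (1 − 0.5076)·0.5076^7 = 0.4924·0.008678 = 0.004273

Final: 0.004273


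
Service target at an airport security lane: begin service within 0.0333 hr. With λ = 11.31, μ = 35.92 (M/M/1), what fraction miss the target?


ρ = 11.31/35.92 = 0.3149
P(Wq > t) = ρ·e^{−(μ−λ)t} = 0.3149·e^{−0.8195}
= 0.3149·0.440646 = 0.138745

Final: 0.138745


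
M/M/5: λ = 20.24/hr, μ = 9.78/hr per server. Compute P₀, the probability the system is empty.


a = λ/μ = 20.24/9.78 = 2.0695; ρ = a/c = 0.4139
Σ_{k=0}^{4} a^k/k! (terms k=0..4) = 1.00000 + 2.06953 + 2.14148 + 1.47728 + 0.76432 = 7.45261
Tail: a^5/(5!(1−ρ)) = 37.96280/(120·0.5861) = 0.53977
P₀ = 1/(7.45261 + 0.53977) = 1/7.99238 = 0.125119

Final: 0.125119


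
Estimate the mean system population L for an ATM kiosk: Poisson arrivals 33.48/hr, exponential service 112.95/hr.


ρ = λ/μ = 33.48/112.95 = 0.2964
L = ρ/(1−ρ) = 0.2964/(1 − 0.2964) = 0.2964/0.7036 = 0.4213

Final: 0.4213


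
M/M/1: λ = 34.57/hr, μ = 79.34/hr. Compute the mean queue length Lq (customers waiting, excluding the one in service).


ρ = 34.57/79.34 = 0.4357
Lq = ρ²/(1−ρ) = 0.1899/0.5643 = 0.3364

Final: 0.3364


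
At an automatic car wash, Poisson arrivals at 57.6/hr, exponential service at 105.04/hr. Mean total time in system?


W = 1/(μ−λ) = 1/(105.04 − 57.6) = 1/47.44 = 0.02108 hr

Final: 0.02108 hr


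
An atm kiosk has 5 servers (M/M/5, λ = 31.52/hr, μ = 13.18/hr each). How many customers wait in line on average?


a = λ/μ = 2.3915; ρ = a/5 = 0.4783
P₀ = 0.089741
Lq = P₀·a^c·ρ / (c!·(1−ρ)²) = 0.089741·78.22652·0.4783/(120·0.27217)
= 0.10281

Final: 0.10281


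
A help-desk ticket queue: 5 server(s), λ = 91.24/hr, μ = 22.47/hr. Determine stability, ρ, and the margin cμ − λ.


Total capacity cμ = 5·22.47 = 112.35/hr
ρ = λ/(cμ) = 91.24/112.35 = 0.8121
Stable ⇔ ρ < 1: YES
Spare capacity = cμ − λ = 112.35 − 91.24 = 21.11/hr

Final: ρ = 0.8121; stable; margin = 21.11/hr


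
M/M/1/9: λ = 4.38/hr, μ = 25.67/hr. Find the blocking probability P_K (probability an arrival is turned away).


ρ = λ/μ = 4.38/25.67 = 0.1706
P_K = (1−ρ)ρ^K/(1−ρ^(K+1)) = (0.8294·0.0000001226)/(1 − 0.00000002092)
= 0.0000001017/1.000000 = 0.0000001017

Final: 0.0000001017


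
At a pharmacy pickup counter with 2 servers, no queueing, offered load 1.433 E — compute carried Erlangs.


B(2,1.433) = 0.296769 (Erlang-B)
Carried load = a(1 − B) = 1.433·(1 − 0.296769) = 1.433·0.703231 = 1.0077 E

Final: 1.0077 Erlangs


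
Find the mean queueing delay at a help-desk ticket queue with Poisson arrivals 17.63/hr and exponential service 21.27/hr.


ρ = 17.63/21.27 = 0.8289
Wq = ρ/(μ−λ) = 0.8289/(21.27 − 17.63) = 0.8289/3.64 = 0.2277 hr

Final: 0.2277 hr


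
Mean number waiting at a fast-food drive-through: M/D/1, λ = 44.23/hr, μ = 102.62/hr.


ρ = 44.23/102.62 = 0.4310
M/D/1: Lq = ρ²/(2(1−ρ)) = 0.1858/(2·0.5690) = 0.16324

Final: 0.16324


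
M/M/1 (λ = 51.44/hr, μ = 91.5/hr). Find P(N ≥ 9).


ρ = 51.44/91.5 = 0.5622
P(N ≥ n) = ρ^n = 0.5622^9 = 0.005609

Final: 0.005609


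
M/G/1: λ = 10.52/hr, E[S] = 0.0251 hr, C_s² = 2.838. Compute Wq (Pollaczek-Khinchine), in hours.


ρ = λ·E[S] = 10.52·0.0251 = 0.2641
E[S²] = E[S]²(1+C_s²) = 0.0251²·(1+2.838) = 0.002418
Wq = λ·E[S²]/(2(1−ρ)) = 10.52·0.002418/(2·0.7359) = 0.01728 hr

Final: 0.01728 hr


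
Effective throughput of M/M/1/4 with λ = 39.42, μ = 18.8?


ρ = 2.0968; P_K = (1−ρ)ρ^4/(1−ρ^5) = 0.536317
λ_eff = λ(1 − P_K) = 39.42·(1 − 0.536317) = 39.42·0.463683 = 18.2784 /hr

Final: 18.2784 /hr


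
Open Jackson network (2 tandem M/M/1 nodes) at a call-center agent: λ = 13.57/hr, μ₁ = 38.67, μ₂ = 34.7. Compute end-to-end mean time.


Each node sees arrival rate λ = 13.57/hr (tandem ⇒ throughput preserved).
W₁ = 1/(μ₁−λ) = 1/(38.67−13.57) = 0.03984 hr
W₂ = 1/(μ₂−λ) = 1/(34.7−13.57) = 0.04733 hr
W_total = W₁ + W₂ = 0.03984 + 0.04733 = 0.08717 hr

Final: 0.08717 hr


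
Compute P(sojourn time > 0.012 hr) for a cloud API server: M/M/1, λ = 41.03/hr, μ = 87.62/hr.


W ~ Exponential(μ−λ) for M/M/1.
μ − λ = 87.62 − 41.03 = 46.5900
P(W > t) = e^{−(μ−λ)t} = e^{−0.5591} = 0.571735

Final: 0.571735


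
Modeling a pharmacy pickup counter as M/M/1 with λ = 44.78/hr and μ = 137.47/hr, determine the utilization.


ρ = λ/μ = 44.78/137.47 = 0.3257

Final: 0.3257


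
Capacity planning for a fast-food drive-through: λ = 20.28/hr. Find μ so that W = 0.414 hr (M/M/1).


W = 1/(μ−λ) ⇒ μ − λ = 1/W = 1/0.414 = 2.4155
μ = λ + 1/W = 20.28 + 2.4155 = 22.6955 per hr

Final: 22.6955 /hr


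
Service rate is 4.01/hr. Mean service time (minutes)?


Mean service time = 1/μ = 1/4.01 hour = 0.24938 hour
In minutes: 0.24938 × 60 = 14.9626 min

Final: 14.9626 min


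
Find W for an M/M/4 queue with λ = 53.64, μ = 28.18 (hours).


a = 1.9035; ρ = 0.4759; P₀ = 0.144756
Lq = P₀·a^c·ρ/(c!(1−ρ)²) = 0.13716
Wq = Lq/λ = 0.13716/53.64 = 0.002557 hr
W = Wq + 1/μ = 0.002557 + 0.03549 = 0.03804 hr

Final: 0.03804 hr


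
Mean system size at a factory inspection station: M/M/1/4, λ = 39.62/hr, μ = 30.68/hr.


ρ = 39.62/30.68 = 1.2914
L = ρ[1 − (K+1)ρ^K + Kρ^(K+1)] / [(1−ρ)(1−ρ^(K+1))]
Numerator: 1.2914·(1 − 5·2.781227 + 4·3.591663) = 1.886103
Denominator: (-0.2914)·(-2.591663) = 0.755198
L = 1.886103/0.755198 = 2.4975

Final: 2.4975


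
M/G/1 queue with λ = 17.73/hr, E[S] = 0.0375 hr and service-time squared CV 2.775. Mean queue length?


ρ = λ·E[S] = 17.73·0.0375 = 0.6649
Lq = ρ²(1+C_s²)/(2(1−ρ)) = 0.4421·(1+2.775)/(2·0.3351)
= 0.4421·3.7750/0.6703 = 2.48978

Final: 2.48978


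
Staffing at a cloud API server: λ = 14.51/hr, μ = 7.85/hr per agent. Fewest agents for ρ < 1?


Stability requires cμ > λ ⇔ c > λ/μ.
λ/μ = 14.51/7.85 = 1.8484
Minimum integer c = ⌊1.8484⌋ + 1 = 2
Check: 2·7.85 = 15.70 > 14.51, while 1·7.85 = 7.85 ≤ 14.51

Final: 2 servers


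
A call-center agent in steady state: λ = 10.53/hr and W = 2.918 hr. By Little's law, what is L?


L = λW = 10.53·2.918 = 30.7265

Final: 30.7265


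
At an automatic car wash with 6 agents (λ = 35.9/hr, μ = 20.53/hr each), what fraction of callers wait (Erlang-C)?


a = λ/μ = 1.7487; ρ = a/6 = 0.2914
P₀ = 0.173894 (from M/M/c formula)
C(c,a) = [a^c/(c!(1−ρ))]·P₀ = [28.59124/(720·0.7086)]·0.173894
= 0.05604·0.173894 = 0.009746

Final: 0.009746


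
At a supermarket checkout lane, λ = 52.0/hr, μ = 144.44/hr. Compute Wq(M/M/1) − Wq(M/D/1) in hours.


ρ = 52.0/144.44 = 0.3600
Wq(M/M/1) = ρ/(μ−λ) = 0.3600/92.44 = 0.003895 hr
Wq(M/D/1) = ρ/(2(μ−λ)) = 0.001947 hr
Savings = 0.003895 − 0.001947 = 0.001947 hr

Final: 0.001947 hr


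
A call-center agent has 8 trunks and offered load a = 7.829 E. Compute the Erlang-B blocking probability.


B(c,a) = (a^c/c!) / Σ_{k=0}^{c} a^k/k!
a^8/8! = 350.049790
Σ terms (k=0..8): 1.00000 + 7.82900 + 30.64662 + 79.97746 + 156.53589 + 245.10390 + 319.81974 + 357.69553 + 350.04979 = 1548.657933
B = 350.049790/1548.657933 = 0.226034

Final: 0.226034


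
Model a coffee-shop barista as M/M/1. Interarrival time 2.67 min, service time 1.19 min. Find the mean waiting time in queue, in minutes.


λ = 60/2.67 = 22.4719 /hr
μ = 60/1.19 = 50.4202 /hr
ρ = λ/μ = 22.4719/50.4202 = 0.4457
Wq = ρ/(μ−λ) = 0.4457/(50.4202−22.4719) = 0.01595 hr
In minutes: 0.01595·60 = 0.9568 min

Final: 0.9568 min


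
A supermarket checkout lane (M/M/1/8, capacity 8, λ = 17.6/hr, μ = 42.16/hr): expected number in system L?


ρ = 17.6/42.16 = 0.4175
L = ρ[1 − (K+1)ρ^K + Kρ^(K+1)] / [(1−ρ)(1−ρ^(K+1))]
Numerator: 0.4175·(1 − 9·0.0009224 + 8·0.0003850) = 0.415278
Denominator: (0.5825)·(0.999615) = 0.582318
L = 0.415278/0.582318 = 0.7131

Final: 0.7131


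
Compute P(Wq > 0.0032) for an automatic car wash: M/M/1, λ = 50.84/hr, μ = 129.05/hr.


ρ = 50.84/129.05 = 0.3940
P(Wq > t) = ρ·e^{−(μ−λ)t} = 0.3940·e^{−0.2503}
= 0.3940·0.778589 = 0.306730

Final: 0.306730


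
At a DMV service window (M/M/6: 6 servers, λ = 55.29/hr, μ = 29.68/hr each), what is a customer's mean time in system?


a = 1.8629; ρ = 0.3105; P₀ = 0.155078
Lq = P₀·a^c·ρ/(c!(1−ρ)²) = 0.005878
Wq = Lq/λ = 0.005878/55.29 = 0.0001063 hr
W = Wq + 1/μ = 0.0001063 + 0.03369 = 0.03380 hr

Final: 0.03380 hr


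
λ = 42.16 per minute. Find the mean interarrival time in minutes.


Mean interarrival time = 1/λ = 1/42.16 minute = 0.02372 minute
In minutes: 0.02372 × 1 = 0.02372 min

Final: 0.02372 min


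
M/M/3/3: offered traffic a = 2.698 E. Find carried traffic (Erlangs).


B(3,2.698) = 0.308479 (Erlang-B)
Carried load = a(1 − B) = 2.698·(1 − 0.308479) = 2.698·0.691521 = 1.8657 E

Final: 1.8657 Erlangs


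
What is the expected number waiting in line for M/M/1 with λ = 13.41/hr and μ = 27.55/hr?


ρ = 13.41/27.55 = 0.4868
Lq = ρ²/(1−ρ) = 0.2369/0.5132 = 0.4616

Final: 0.4616
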